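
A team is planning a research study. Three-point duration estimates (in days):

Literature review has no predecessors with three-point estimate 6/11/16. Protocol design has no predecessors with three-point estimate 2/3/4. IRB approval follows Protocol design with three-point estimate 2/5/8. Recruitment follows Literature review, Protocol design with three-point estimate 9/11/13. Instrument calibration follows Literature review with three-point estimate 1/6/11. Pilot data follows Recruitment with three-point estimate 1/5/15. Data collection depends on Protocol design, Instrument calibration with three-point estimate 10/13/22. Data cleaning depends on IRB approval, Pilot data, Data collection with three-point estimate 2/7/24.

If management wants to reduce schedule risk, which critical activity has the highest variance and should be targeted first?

Data cleaning

te_Literature review = (6 + 4·11 + 16)/6 = 66/6 = 11; σ²_Literature review = ((16−6)/6)² = 2.778
te_Protocol design = (2 + 4·3 + 4)/6 = 18/6 = 3; σ²_Protocol design = ((4−2)/6)² = 0.111
te_IRB approval = (2 + 4·5 + 8)/6 = 30/6 = 5; σ²_IRB approval = ((8−2)/6)² = 1.000
te_Recruitment = (9 + 4·11 + 13)/6 = 66/6 = 11; σ²_Recruitment = ((13−9)/6)² = 0.444
te_Instrument calibration = (1 + 4·6 + 11)/6 = 36/6 = 6; σ²_Instrument calibration = ((11−1)/6)² = 2.778
te_Pilot data = (1 + 4·5 + 15)/6 = 36/6 = 6; σ²_Pilot data = ((15−1)/6)² = 5.444
te_Data collection = (10 + 4·13 + 22)/6 = 84/6 = 14; σ²_Data collection = ((22−10)/6)² = 4.000
te_Data cleaning = (2 + 4·7 + 24)/6 = 54/6 = 9; σ²_Data cleaning = ((24−2)/6)² = 13.444

Forward pass:
ES_Literature review = 0; EF_Literature review = 11
ES_Protocol design = 0; EF_Protocol design = 3
ES_IRB approval = 3; EF_IRB approval = 3+5 = 8
ES_Recruitment = max(EF_Literature review=11, EF_Protocol design=3) = 11; EF_Recruitment = 11+11 = 22
ES_Instrument calibration = 11; EF_Instrument calibration = 11+6 = 17
ES_Pilot data = 22; EF_Pilot data = 22+6 = 28
ES_Data collection = max(EF_Protocol design=3, EF_Instrument calibration=17) = 17; EF_Data collection = 17+14 = 31
ES_Data cleaning = max(EF_IRB approval=8, EF_Pilot data=28, EF_Data collection=31) = 31; EF_Data cleaning = 31+9 = 40
Expected project duration μ = 40 days. Critical path: Literature review → Instrument calibration → Data collection → Data cleaning.

Variances on critical path: σ²_Literature review=2.778, σ²_Instrument calibration=2.778, σ²_Data collection=4.000, σ²_Data cleaning=13.444.
Largest is σ²_Data cleaning = 13.444.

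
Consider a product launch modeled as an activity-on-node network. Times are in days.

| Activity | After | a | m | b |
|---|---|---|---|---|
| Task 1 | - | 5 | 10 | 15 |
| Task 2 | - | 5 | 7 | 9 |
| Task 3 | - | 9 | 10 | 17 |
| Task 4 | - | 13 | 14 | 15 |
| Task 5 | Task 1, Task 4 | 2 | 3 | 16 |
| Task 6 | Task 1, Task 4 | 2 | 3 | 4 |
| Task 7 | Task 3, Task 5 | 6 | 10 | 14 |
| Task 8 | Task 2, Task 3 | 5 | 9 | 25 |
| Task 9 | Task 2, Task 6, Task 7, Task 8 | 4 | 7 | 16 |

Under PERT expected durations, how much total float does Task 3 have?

te_Task 1 = (5 + 4·10 + 15)/6 = 60/6 = 10
te_Task 2 = (5 + 4·7 + 9)/6 = 42/6 = 7
te_Task 3 = (9 + 4·10 + 17)/6 = 66/6 = 11
te_Task 4 = (13 + 4·14 + 15)/6 = 84/6 = 14
te_Task 5 = (2 + 4·3 + 16)/6 = 30/6 = 5
te_Task 6 = (2 + 4·3 + 4)/6 = 18/6 = 3
te_Task 7 = (6 + 4·10 + 14)/6 = 60/6 = 10
te_Task 8 = (5 + 4·9 + 25)/6 = 66/6 = 11
te_Task 9 = (4 + 4·7 + 16)/6 = 48/6 = 8

Forward pass:
ES_Task 1 = 0; EF_Task 1 = 10
ES_Task 2 = 0; EF_Task 2 = 7
ES_Task 3 = 0; EF_Task 3 = 11
ES_Task 4 = 0; EF_Task 4 = 14
ES_Task 5 = max(EF_Task 1=10, EF_Task 4=14) = 14; EF_Task 5 = 14+5 = 19
ES_Task 6 = max(EF_Task 1=10, EF_Task 4=14) = 14; EF_Task 6 = 14+3 = 17
ES_Task 7 = max(EF_Task 3=11, EF_Task 5=19) = 19; EF_Task 7 = 19+10 = 29
ES_Task 8 = max(EF_Task 2=7, EF_Task 3=11) = 11; EF_Task 8 = 11+11 = 22
ES_Task 9 = max(EF_Task 2=7, EF_Task 6=17, EF_Task 7=29, EF_Task 8=22) = 29; EF_Task 9 = 29+8 = 37
Expected project duration μ = 37 days. Critical path: Task 4 → Task 5 → Task 7 → Task 9.

Backward pass:
LF_Task 9 = 37; LS_Task 9 = 37−8 = 29
LF_Task 8 = LS_Task 9 = 29; LS_Task 8 = 29−11 = 18
LF_Task 7 = LS_Task 9 = 29; LS_Task 7 = 29−10 = 19
LF_Task 6 = LS_Task 9 = 29; LS_Task 6 = 29−3 = 26
LF_Task 5 = LS_Task 7 = 19; LS_Task 5 = 19−5 = 14
LF_Task 4 = min(LS_Task 5=14, LS_Task 6=26) = 14; LS_Task 4 = 14−14 = 0
LF_Task 3 = min(LS_Task 7=19, LS_Task 8=18) = 18; LS_Task 3 = 18−11 = 7
LF_Task 2 = min(LS_Task 8=18, LS_Task 9=29) = 18; LS_Task 2 = 18−7 = 11
LF_Task 1 = min(LS_Task 5=14, LS_Task 6=26) = 14; LS_Task 1 = 14−10 = 4
Slack_Task 3 = LS_Task 3 − ES_Task 3 = 7 − 0 = 7

7 days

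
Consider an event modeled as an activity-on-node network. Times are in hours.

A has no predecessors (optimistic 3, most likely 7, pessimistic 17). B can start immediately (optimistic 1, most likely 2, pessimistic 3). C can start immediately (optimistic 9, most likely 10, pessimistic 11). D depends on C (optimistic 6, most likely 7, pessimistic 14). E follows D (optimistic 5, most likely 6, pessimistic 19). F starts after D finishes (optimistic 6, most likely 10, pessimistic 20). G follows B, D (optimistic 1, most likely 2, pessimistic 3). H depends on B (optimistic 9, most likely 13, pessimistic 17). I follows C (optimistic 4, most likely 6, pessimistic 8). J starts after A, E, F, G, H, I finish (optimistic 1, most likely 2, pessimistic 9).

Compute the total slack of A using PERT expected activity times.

te_A = (3 + 4·7 + 17)/6 = 48/6 = 8
te_B = (1 + 4·2 + 3)/6 = 12/6 = 2
te_C = (9 + 4·10 + 11)/6 = 60/6 = 10
te_D = (6 + 4·7 + 14)/6 = 48/6 = 8
te_E = (5 + 4·6 + 19)/6 = 48/6 = 8
te_F = (6 + 4·10 + 20)/6 = 66/6 = 11
te_G = (1 + 4·2 + 3)/6 = 12/6 = 2
te_H = (9 + 4·13 + 17)/6 = 78/6 = 13
te_I = (4 + 4·6 + 8)/6 = 36/6 = 6
te_J = (1 + 4·2 + 9)/6 = 18/6 = 3

Forward pass:
ES_A = 0; EF_A = 8
ES_B = 0; EF_B = 2
ES_C = 0; EF_C = 10
ES_D = 10; EF_D = 10+8 = 18
ES_E = 18; EF_E = 18+8 = 26
ES_F = 18; EF_F = 18+11 = 29
ES_G = max(EF_B=2, EF_D=18) = 18; EF_G = 18+2 = 20
ES_H = 2; EF_H = 2+13 = 15
ES_I = 10; EF_I = 10+6 = 16
ES_J = max(EF_A=8, EF_E=26, EF_F=29, EF_G=20, EF_H=15, EF_I=16) = 29; EF_J = 29+3 = 32
Expected project duration μ = 32 hours. Critical path: C → D → F → J.

Backward pass:
LF_J = 32; LS_J = 32−3 = 29
LF_I = LS_J = 29; LS_I = 29−6 = 23
LF_H = LS_J = 29; LS_H = 29−13 = 16
LF_G = LS_J = 29; LS_G = 29−2 = 27
LF_F = LS_J = 29; LS_F = 29−11 = 18
LF_E = LS_J = 29; LS_E = 29−8 = 21
LF_D = min(LS_E=21, LS_F=18, LS_G=27) = 18; LS_D = 18−8 = 10
LF_C = min(LS_D=10, LS_I=23) = 10; LS_C = 10−10 = 0
LF_B = min(LS_G=27, LS_H=16) = 16; LS_B = 16−2 = 14
LF_A = LS_J = 29; LS_A = 29−8 = 21
Slack_A = LS_A − ES_A = 21 − 0 = 21

21 hours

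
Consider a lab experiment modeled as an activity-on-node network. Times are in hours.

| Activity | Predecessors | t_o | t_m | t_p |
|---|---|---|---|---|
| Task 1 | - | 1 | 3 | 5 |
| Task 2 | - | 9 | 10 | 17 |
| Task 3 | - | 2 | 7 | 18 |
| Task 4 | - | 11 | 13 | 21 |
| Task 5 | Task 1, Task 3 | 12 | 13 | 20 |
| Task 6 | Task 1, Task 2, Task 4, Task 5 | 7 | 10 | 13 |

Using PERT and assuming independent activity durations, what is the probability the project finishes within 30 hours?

0.262

te_Task 1 = (1 + 4·3 + 5)/6 = 18/6 = 3; σ²_Task 1 = ((5−1)/6)² = 0.444
te_Task 2 = (9 + 4·10 + 17)/6 = 66/6 = 11; σ²_Task 2 = ((17−9)/6)² = 1.778
te_Task 3 = (2 + 4·7 + 18)/6 = 48/6 = 8; σ²_Task 3 = ((18−2)/6)² = 7.111
te_Task 4 = (11 + 4·13 + 21)/6 = 84/6 = 14; σ²_Task 4 = ((21−11)/6)² = 2.778
te_Task 5 = (12 + 4·13 + 20)/6 = 84/6 = 14; σ²_Task 5 = ((20−12)/6)² = 1.778
te_Task 6 = (7 + 4·10 + 13)/6 = 60/6 = 10; σ²_Task 6 = ((13−7)/6)² = 1.000

Forward pass:
ES_Task 1 = 0; EF_Task 1 = 3
ES_Task 2 = 0; EF_Task 2 = 11
ES_Task 3 = 0; EF_Task 3 = 8
ES_Task 4 = 0; EF_Task 4 = 14
ES_Task 5 = max(EF_Task 1=3, EF_Task 3=8) = 8; EF_Task 5 = 8+14 = 22
ES_Task 6 = max(EF_Task 1=3, EF_Task 2=11, EF_Task 4=14, EF_Task 5=22) = 22; EF_Task 6 = 22+10 = 32
Expected project duration μ = 32 hours. Critical path: Task 3 → Task 5 → Task 6.

Variance along critical path = 7.111 + 1.778 + 1.000 = 9.889; σ = √9.889 = 3.145 hours.
Z = (30 − 32) / 3.145 = -0.636
P(T ≤ 30) = Φ(-0.636) ≈ 0.262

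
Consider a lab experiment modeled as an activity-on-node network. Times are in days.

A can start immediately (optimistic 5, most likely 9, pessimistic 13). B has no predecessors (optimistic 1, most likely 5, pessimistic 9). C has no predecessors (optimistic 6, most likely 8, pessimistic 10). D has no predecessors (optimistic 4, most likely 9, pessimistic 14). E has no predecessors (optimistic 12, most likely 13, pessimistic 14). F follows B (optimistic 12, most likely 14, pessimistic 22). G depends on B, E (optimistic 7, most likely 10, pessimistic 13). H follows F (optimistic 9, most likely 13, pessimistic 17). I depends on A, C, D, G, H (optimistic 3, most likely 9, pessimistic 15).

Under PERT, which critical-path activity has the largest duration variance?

I

te_A = (5 + 4·9 + 13)/6 = 54/6 = 9; σ²_A = ((13−5)/6)² = 1.778
te_B = (1 + 4·5 + 9)/6 = 30/6 = 5; σ²_B = ((9−1)/6)² = 1.778
te_C = (6 + 4·8 + 10)/6 = 48/6 = 8; σ²_C = ((10−6)/6)² = 0.444
te_D = (4 + 4·9 + 14)/6 = 54/6 = 9; σ²_D = ((14−4)/6)² = 2.778
te_E = (12 + 4·13 + 14)/6 = 78/6 = 13; σ²_E = ((14−12)/6)² = 0.111
te_F = (12 + 4·14 + 22)/6 = 90/6 = 15; σ²_F = ((22−12)/6)² = 2.778
te_G = (7 + 4·10 + 13)/6 = 60/6 = 10; σ²_G = ((13−7)/6)² = 1.000
te_H = (9 + 4·13 + 17)/6 = 78/6 = 13; σ²_H = ((17−9)/6)² = 1.778
te_I = (3 + 4·9 + 15)/6 = 54/6 = 9; σ²_I = ((15−3)/6)² = 4.000

Forward pass:
ES_A = 0; EF_A = 9
ES_B = 0; EF_B = 5
ES_C = 0; EF_C = 8
ES_D = 0; EF_D = 9
ES_E = 0; EF_E = 13
ES_F = 5; EF_F = 5+15 = 20
ES_G = max(EF_B=5, EF_E=13) = 13; EF_G = 13+10 = 23
ES_H = 20; EF_H = 20+13 = 33
ES_I = max(EF_A=9, EF_C=8, EF_D=9, EF_G=23, EF_H=33) = 33; EF_I = 33+9 = 42
Expected project duration μ = 42 days. Critical path: B → F → H → I.

Variances on critical path: σ²_B=1.778, σ²_F=2.778, σ²_H=1.778, σ²_I=4.000.
Largest is σ²_I = 4.000.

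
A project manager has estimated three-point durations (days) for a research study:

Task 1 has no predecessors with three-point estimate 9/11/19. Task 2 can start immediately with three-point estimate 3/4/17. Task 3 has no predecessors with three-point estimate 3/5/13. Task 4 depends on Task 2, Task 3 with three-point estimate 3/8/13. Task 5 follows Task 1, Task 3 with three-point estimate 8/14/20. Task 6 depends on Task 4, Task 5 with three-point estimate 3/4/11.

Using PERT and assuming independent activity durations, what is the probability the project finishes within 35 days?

te_Task 1 = (9 + 4·11 + 19)/6 = 72/6 = 12; σ²_Task 1 = ((19−9)/6)² = 2.778
te_Task 2 = (3 + 4·4 + 17)/6 = 36/6 = 6; σ²_Task 2 = ((17−3)/6)² = 5.444
te_Task 3 = (3 + 4·5 + 13)/6 = 36/6 = 6; σ²_Task 3 = ((13−3)/6)² = 2.778
te_Task 4 = (3 + 4·8 + 13)/6 = 48/6 = 8; σ²_Task 4 = ((13−3)/6)² = 2.778
te_Task 5 = (8 + 4·14 + 20)/6 = 84/6 = 14; σ²_Task 5 = ((20−8)/6)² = 4.000
te_Task 6 = (3 + 4·4 + 11)/6 = 30/6 = 5; σ²_Task 6 = ((11−3)/6)² = 1.778

Forward pass:
ES_Task 1 = 0; EF_Task 1 = 12
ES_Task 2 = 0; EF_Task 2 = 6
ES_Task 3 = 0; EF_Task 3 = 6
ES_Task 4 = max(EF_Task 2=6, EF_Task 3=6) = 6; EF_Task 4 = 6+8 = 14
ES_Task 5 = max(EF_Task 1=12, EF_Task 3=6) = 12; EF_Task 5 = 12+14 = 26
ES_Task 6 = max(EF_Task 4=14, EF_Task 5=26) = 26; EF_Task 6 = 26+5 = 31
Expected project duration μ = 31 days. Critical path: Task 1 → Task 5 → Task 6.

Variance along critical path = 2.778 + 4.000 + 1.778 = 8.556; σ = √8.556 = 2.925 days.
Z = (35 − 31) / 2.925 = 1.368
P(T ≤ 35) = Φ(1.368) ≈ 0.914

0.914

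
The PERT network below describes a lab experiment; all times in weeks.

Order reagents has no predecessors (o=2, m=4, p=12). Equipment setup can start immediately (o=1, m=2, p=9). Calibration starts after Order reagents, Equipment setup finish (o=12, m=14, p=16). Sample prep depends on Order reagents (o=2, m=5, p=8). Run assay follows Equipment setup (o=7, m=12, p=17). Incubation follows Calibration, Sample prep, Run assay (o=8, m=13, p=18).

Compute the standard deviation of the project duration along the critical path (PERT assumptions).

2.45 weeks

te_Order reagents = (2 + 4·4 + 12)/6 = 30/6 = 5; σ²_Order reagents = ((12−2)/6)² = 2.778
te_Equipment setup = (1 + 4·2 + 9)/6 = 18/6 = 3; σ²_Equipment setup = ((9−1)/6)² = 1.778
te_Calibration = (12 + 4·14 + 16)/6 = 84/6 = 14; σ²_Calibration = ((16−12)/6)² = 0.444
te_Sample prep = (2 + 4·5 + 8)/6 = 30/6 = 5; σ²_Sample prep = ((8−2)/6)² = 1.000
te_Run assay = (7 + 4·12 + 17)/6 = 72/6 = 12; σ²_Run assay = ((17−7)/6)² = 2.778
te_Incubation = (8 + 4·13 + 18)/6 = 78/6 = 13; σ²_Incubation = ((18−8)/6)² = 2.778

Forward pass:
ES_Order reagents = 0; EF_Order reagents = 5
ES_Equipment setup = 0; EF_Equipment setup = 3
ES_Calibration = max(EF_Order reagents=5, EF_Equipment setup=3) = 5; EF_Calibration = 5+14 = 19
ES_Sample prep = 5; EF_Sample prep = 5+5 = 10
ES_Run assay = 3; EF_Run assay = 3+12 = 15
ES_Incubation = max(EF_Calibration=19, EF_Sample prep=10, EF_Run assay=15) = 19; EF_Incubation = 19+13 = 32
Expected project duration μ = 32 weeks. Critical path: Order reagents → Calibration → Incubation.

Variance along critical path = 2.778 + 0.444 + 2.778 = 6.000
σ = √6.000 = 2.449 weeks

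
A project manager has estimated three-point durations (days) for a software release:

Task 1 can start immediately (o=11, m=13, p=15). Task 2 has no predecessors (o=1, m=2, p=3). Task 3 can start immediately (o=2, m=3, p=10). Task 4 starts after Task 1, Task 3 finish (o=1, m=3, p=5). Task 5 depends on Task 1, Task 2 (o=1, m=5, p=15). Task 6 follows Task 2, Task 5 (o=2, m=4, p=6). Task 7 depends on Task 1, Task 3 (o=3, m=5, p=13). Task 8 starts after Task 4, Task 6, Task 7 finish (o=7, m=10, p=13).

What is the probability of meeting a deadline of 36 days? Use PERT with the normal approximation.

0.866

te_Task 1 = (11 + 4·13 + 15)/6 = 78/6 = 13; σ²_Task 1 = ((15−11)/6)² = 0.444
te_Task 2 = (1 + 4·2 + 3)/6 = 12/6 = 2; σ²_Task 2 = ((3−1)/6)² = 0.111
te_Task 3 = (2 + 4·3 + 10)/6 = 24/6 = 4; σ²_Task 3 = ((10−2)/6)² = 1.778
te_Task 4 = (1 + 4·3 + 5)/6 = 18/6 = 3; σ²_Task 4 = ((5−1)/6)² = 0.444
te_Task 5 = (1 + 4·5 + 15)/6 = 36/6 = 6; σ²_Task 5 = ((15−1)/6)² = 5.444
te_Task 6 = (2 + 4·4 + 6)/6 = 24/6 = 4; σ²_Task 6 = ((6−2)/6)² = 0.444
te_Task 7 = (3 + 4·5 + 13)/6 = 36/6 = 6; σ²_Task 7 = ((13−3)/6)² = 2.778
te_Task 8 = (7 + 4·10 + 13)/6 = 60/6 = 10; σ²_Task 8 = ((13−7)/6)² = 1.000

Forward pass:
ES_Task 1 = 0; EF_Task 1 = 13
ES_Task 2 = 0; EF_Task 2 = 2
ES_Task 3 = 0; EF_Task 3 = 4
ES_Task 4 = max(EF_Task 1=13, EF_Task 3=4) = 13; EF_Task 4 = 13+3 = 16
ES_Task 5 = max(EF_Task 1=13, EF_Task 2=2) = 13; EF_Task 5 = 13+6 = 19
ES_Task 6 = max(EF_Task 2=2, EF_Task 5=19) = 19; EF_Task 6 = 19+4 = 23
ES_Task 7 = max(EF_Task 1=13, EF_Task 3=4) = 13; EF_Task 7 = 13+6 = 19
ES_Task 8 = max(EF_Task 4=16, EF_Task 6=23, EF_Task 7=19) = 23; EF_Task 8 = 23+10 = 33
Expected project duration μ = 33 days. Critical path: Task 1 → Task 5 → Task 6 → Task 8.

Variance along critical path = 0.444 + 5.444 + 0.444 + 1.000 = 7.333; σ = √7.333 = 2.708 days.
Z = (36 − 33) / 2.708 = 1.108
P(T ≤ 36) = Φ(1.108) ≈ 0.866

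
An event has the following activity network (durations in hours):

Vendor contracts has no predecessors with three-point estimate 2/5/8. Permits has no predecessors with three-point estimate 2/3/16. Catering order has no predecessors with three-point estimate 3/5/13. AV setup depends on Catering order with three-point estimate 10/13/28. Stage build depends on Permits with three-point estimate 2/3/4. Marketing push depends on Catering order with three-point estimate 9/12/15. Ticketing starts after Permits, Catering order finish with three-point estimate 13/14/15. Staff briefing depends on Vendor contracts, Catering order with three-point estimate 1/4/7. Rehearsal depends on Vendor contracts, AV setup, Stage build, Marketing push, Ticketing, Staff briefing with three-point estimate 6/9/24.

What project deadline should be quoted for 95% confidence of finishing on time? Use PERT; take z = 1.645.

39.5 hours

te_Vendor contracts = (2 + 4·5 + 8)/6 = 30/6 = 5; σ²_Vendor contracts = ((8−2)/6)² = 1.000
te_Permits = (2 + 4·3 + 16)/6 = 30/6 = 5; σ²_Permits = ((16−2)/6)² = 5.444
te_Catering order = (3 + 4·5 + 13)/6 = 36/6 = 6; σ²_Catering order = ((13−3)/6)² = 2.778
te_AV setup = (10 + 4·13 + 28)/6 = 90/6 = 15; σ²_AV setup = ((28−10)/6)² = 9.000
te_Stage build = (2 + 4·3 + 4)/6 = 18/6 = 3; σ²_Stage build = ((4−2)/6)² = 0.111
te_Marketing push = (9 + 4·12 + 15)/6 = 72/6 = 12; σ²_Marketing push = ((15−9)/6)² = 1.000
te_Ticketing = (13 + 4·14 + 15)/6 = 84/6 = 14; σ²_Ticketing = ((15−13)/6)² = 0.111
te_Staff briefing = (1 + 4·4 + 7)/6 = 24/6 = 4; σ²_Staff briefing = ((7−1)/6)² = 1.000
te_Rehearsal = (6 + 4·9 + 24)/6 = 66/6 = 11; σ²_Rehearsal = ((24−6)/6)² = 9.000

Forward pass:
ES_Vendor contracts = 0; EF_Vendor contracts = 5
ES_Permits = 0; EF_Permits = 5
ES_Catering order = 0; EF_Catering order = 6
ES_AV setup = 6; EF_AV setup = 6+15 = 21
ES_Stage build = 5; EF_Stage build = 5+3 = 8
ES_Marketing push = 6; EF_Marketing push = 6+12 = 18
ES_Ticketing = max(EF_Permits=5, EF_Catering order=6) = 6; EF_Ticketing = 6+14 = 20
ES_Staff briefing = max(EF_Vendor contracts=5, EF_Catering order=6) = 6; EF_Staff briefing = 6+4 = 10
ES_Rehearsal = max(EF_Vendor contracts=5, EF_AV setup=21, EF_Stage build=8, EF_Marketing push=18, EF_Ticketing=20, EF_Staff briefing=10) = 21; EF_Rehearsal = 21+11 = 32
Expected project duration μ = 32 hours. Critical path: Catering order → AV setup → Rehearsal.

Variance along critical path = 2.778 + 9.000 + 9.000 = 20.778; σ = 4.558 hours.
D = μ + z·σ = 32 + 1.645·4.558 = 39.5 hours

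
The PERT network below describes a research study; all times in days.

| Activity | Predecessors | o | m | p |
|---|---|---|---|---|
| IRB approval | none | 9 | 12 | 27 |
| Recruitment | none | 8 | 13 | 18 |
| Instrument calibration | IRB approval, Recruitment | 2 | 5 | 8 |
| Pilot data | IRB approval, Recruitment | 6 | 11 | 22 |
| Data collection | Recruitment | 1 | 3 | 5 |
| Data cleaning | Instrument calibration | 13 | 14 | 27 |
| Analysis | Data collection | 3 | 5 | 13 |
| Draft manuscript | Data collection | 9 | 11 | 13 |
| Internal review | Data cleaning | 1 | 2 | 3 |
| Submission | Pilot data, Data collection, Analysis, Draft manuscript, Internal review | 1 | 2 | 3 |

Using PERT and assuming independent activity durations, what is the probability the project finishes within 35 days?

0.156

te_IRB approval = (9 + 4·12 + 27)/6 = 84/6 = 14; σ²_IRB approval = ((27−9)/6)² = 9.000
te_Recruitment = (8 + 4·13 + 18)/6 = 78/6 = 13; σ²_Recruitment = ((18−8)/6)² = 2.778
te_Instrument calibration = (2 + 4·5 + 8)/6 = 30/6 = 5; σ²_Instrument calibration = ((8−2)/6)² = 1.000
te_Pilot data = (6 + 4·11 + 22)/6 = 72/6 = 12; σ²_Pilot data = ((22−6)/6)² = 7.111
te_Data collection = (1 + 4·3 + 5)/6 = 18/6 = 3; σ²_Data collection = ((5−1)/6)² = 0.444
te_Data cleaning = (13 + 4·14 + 27)/6 = 96/6 = 16; σ²_Data cleaning = ((27−13)/6)² = 5.444
te_Analysis = (3 + 4·5 + 13)/6 = 36/6 = 6; σ²_Analysis = ((13−3)/6)² = 2.778
te_Draft manuscript = (9 + 4·11 + 13)/6 = 66/6 = 11; σ²_Draft manuscript = ((13−9)/6)² = 0.444
te_Internal review = (1 + 4·2 + 3)/6 = 12/6 = 2; σ²_Internal review = ((3−1)/6)² = 0.111
te_Submission = (1 + 4·2 + 3)/6 = 12/6 = 2; σ²_Submission = ((3−1)/6)² = 0.111

Forward pass:
ES_IRB approval = 0; EF_IRB approval = 14
ES_Recruitment = 0; EF_Recruitment = 13
ES_Instrument calibration = max(EF_IRB approval=14, EF_Recruitment=13) = 14; EF_Instrument calibration = 14+5 = 19
ES_Pilot data = max(EF_IRB approval=14, EF_Recruitment=13) = 14; EF_Pilot data = 14+12 = 26
ES_Data collection = 13; EF_Data collection = 13+3 = 16
ES_Data cleaning = 19; EF_Data cleaning = 19+16 = 35
ES_Analysis = 16; EF_Analysis = 16+6 = 22
ES_Draft manuscript = 16; EF_Draft manuscript = 16+11 = 27
ES_Internal review = 35; EF_Internal review = 35+2 = 37
ES_Submission = max(EF_Pilot data=26, EF_Data collection=16, EF_Analysis=22, EF_Draft manuscript=27, EF_Internal review=37) = 37; EF_Submission = 37+2 = 39
Expected project duration μ = 39 days. Critical path: IRB approval → Instrument calibration → Data cleaning → Internal review → Submission.

Variance along critical path = 9.000 + 1.000 + 5.444 + 0.111 + 0.111 = 15.667; σ = √15.667 = 3.958 days.
Z = (35 − 39) / 3.958 = -1.011
P(T ≤ 35) = Φ(-1.011) ≈ 0.156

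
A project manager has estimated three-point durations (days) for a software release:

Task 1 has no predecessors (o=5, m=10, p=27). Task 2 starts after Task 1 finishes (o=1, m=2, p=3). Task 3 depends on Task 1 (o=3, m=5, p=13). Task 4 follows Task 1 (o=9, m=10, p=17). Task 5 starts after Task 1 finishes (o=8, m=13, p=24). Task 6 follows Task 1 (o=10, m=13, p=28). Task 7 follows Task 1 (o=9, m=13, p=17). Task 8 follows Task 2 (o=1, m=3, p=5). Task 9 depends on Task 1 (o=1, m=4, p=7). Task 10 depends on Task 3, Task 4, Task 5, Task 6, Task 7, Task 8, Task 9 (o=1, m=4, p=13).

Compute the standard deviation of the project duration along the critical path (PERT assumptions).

te_Task 1 = (5 + 4·10 + 27)/6 = 72/6 = 12; σ²_Task 1 = ((27−5)/6)² = 13.444
te_Task 2 = (1 + 4·2 + 3)/6 = 12/6 = 2; σ²_Task 2 = ((3−1)/6)² = 0.111
te_Task 3 = (3 + 4·5 + 13)/6 = 36/6 = 6; σ²_Task 3 = ((13−3)/6)² = 2.778
te_Task 4 = (9 + 4·10 + 17)/6 = 66/6 = 11; σ²_Task 4 = ((17−9)/6)² = 1.778
te_Task 5 = (8 + 4·13 + 24)/6 = 84/6 = 14; σ²_Task 5 = ((24−8)/6)² = 7.111
te_Task 6 = (10 + 4·13 + 28)/6 = 90/6 = 15; σ²_Task 6 = ((28−10)/6)² = 9.000
te_Task 7 = (9 + 4·13 + 17)/6 = 78/6 = 13; σ²_Task 7 = ((17−9)/6)² = 1.778
te_Task 8 = (1 + 4·3 + 5)/6 = 18/6 = 3; σ²_Task 8 = ((5−1)/6)² = 0.444
te_Task 9 = (1 + 4·4 + 7)/6 = 24/6 = 4; σ²_Task 9 = ((7−1)/6)² = 1.000
te_Task 10 = (1 + 4·4 + 13)/6 = 30/6 = 5; σ²_Task 10 = ((13−1)/6)² = 4.000

Forward pass:
ES_Task 1 = 0; EF_Task 1 = 12
ES_Task 2 = 12; EF_Task 2 = 12+2 = 14
ES_Task 3 = 12; EF_Task 3 = 12+6 = 18
ES_Task 4 = 12; EF_Task 4 = 12+11 = 23
ES_Task 5 = 12; EF_Task 5 = 12+14 = 26
ES_Task 6 = 12; EF_Task 6 = 12+15 = 27
ES_Task 7 = 12; EF_Task 7 = 12+13 = 25
ES_Task 8 = 14; EF_Task 8 = 14+3 = 17
ES_Task 9 = 12; EF_Task 9 = 12+4 = 16
ES_Task 10 = max(EF_Task 3=18, EF_Task 4=23, EF_Task 5=26, EF_Task 6=27, EF_Task 7=25, EF_Task 8=17, EF_Task 9=16) = 27; EF_Task 10 = 27+5 = 32
Expected project duration μ = 32 days. Critical path: Task 1 → Task 6 → Task 10.

Variance along critical path = 13.444 + 9.000 + 4.000 = 26.444
σ = √26.444 = 5.142 days

5.14 days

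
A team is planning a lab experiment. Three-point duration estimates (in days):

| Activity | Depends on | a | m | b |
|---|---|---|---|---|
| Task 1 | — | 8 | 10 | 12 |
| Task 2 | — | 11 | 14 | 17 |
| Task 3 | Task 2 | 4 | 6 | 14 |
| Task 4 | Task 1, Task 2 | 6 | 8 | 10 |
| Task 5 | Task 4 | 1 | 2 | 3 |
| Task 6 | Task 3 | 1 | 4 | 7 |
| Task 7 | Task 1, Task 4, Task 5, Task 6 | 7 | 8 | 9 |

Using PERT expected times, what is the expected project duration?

33 days

te_Task 1 = (8 + 4·10 + 12)/6 = 60/6 = 10
te_Task 2 = (11 + 4·14 + 17)/6 = 84/6 = 14
te_Task 3 = (4 + 4·6 + 14)/6 = 42/6 = 7
te_Task 4 = (6 + 4·8 + 10)/6 = 48/6 = 8
te_Task 5 = (1 + 4·2 + 3)/6 = 12/6 = 2
te_Task 6 = (1 + 4·4 + 7)/6 = 24/6 = 4
te_Task 7 = (7 + 4·8 + 9)/6 = 48/6 = 8

Forward pass:
ES_Task 1 = 0; EF_Task 1 = 10
ES_Task 2 = 0; EF_Task 2 = 14
ES_Task 3 = 14; EF_Task 3 = 14+7 = 21
ES_Task 4 = max(EF_Task 1=10, EF_Task 2=14) = 14; EF_Task 4 = 14+8 = 22
ES_Task 5 = 22; EF_Task 5 = 22+2 = 24
ES_Task 6 = 21; EF_Task 6 = 21+4 = 25
ES_Task 7 = max(EF_Task 1=10, EF_Task 4=22, EF_Task 5=24, EF_Task 6=25) = 25; EF_Task 7 = 25+8 = 33
Expected project duration μ = 33 days. Critical path: Task 2 → Task 3 → Task 6 → Task 7.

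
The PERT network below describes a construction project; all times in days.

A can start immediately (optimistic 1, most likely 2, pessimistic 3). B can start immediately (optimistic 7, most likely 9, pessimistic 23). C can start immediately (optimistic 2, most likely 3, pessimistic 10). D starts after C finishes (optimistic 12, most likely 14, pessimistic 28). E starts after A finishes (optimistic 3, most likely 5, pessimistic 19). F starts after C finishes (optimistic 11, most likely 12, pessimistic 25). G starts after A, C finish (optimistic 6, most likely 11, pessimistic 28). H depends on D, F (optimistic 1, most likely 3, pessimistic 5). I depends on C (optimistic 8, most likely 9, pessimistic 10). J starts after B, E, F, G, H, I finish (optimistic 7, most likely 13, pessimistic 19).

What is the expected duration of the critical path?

36 days

te_A = (1 + 4·2 + 3)/6 = 12/6 = 2
te_B = (7 + 4·9 + 23)/6 = 66/6 = 11
te_C = (2 + 4·3 + 10)/6 = 24/6 = 4
te_D = (12 + 4·14 + 28)/6 = 96/6 = 16
te_E = (3 + 4·5 + 19)/6 = 42/6 = 7
te_F = (11 + 4·12 + 25)/6 = 84/6 = 14
te_G = (6 + 4·11 + 28)/6 = 78/6 = 13
te_H = (1 + 4·3 + 5)/6 = 18/6 = 3
te_I = (8 + 4·9 + 10)/6 = 54/6 = 9
te_J = (7 + 4·13 + 19)/6 = 78/6 = 13

Forward pass:
ES_A = 0; EF_A = 2
ES_B = 0; EF_B = 11
ES_C = 0; EF_C = 4
ES_D = 4; EF_D = 4+16 = 20
ES_E = 2; EF_E = 2+7 = 9
ES_F = 4; EF_F = 4+14 = 18
ES_G = max(EF_A=2, EF_C=4) = 4; EF_G = 4+13 = 17
ES_H = max(EF_D=20, EF_F=18) = 20; EF_H = 20+3 = 23
ES_I = 4; EF_I = 4+9 = 13
ES_J = max(EF_B=11, EF_E=9, EF_F=18, EF_G=17, EF_H=23, EF_I=13) = 23; EF_J = 23+13 = 36
Expected project duration μ = 36 days. Critical path: C → D → H → J.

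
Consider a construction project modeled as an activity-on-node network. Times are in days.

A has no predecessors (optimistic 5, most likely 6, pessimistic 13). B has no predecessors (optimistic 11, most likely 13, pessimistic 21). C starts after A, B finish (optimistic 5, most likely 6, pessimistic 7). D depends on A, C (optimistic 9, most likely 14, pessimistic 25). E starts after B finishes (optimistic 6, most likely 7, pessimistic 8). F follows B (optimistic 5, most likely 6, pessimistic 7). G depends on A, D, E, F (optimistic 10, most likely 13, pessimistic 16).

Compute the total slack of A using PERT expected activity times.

7 days

te_A = (5 + 4·6 + 13)/6 = 42/6 = 7
te_B = (11 + 4·13 + 21)/6 = 84/6 = 14
te_C = (5 + 4·6 + 7)/6 = 36/6 = 6
te_D = (9 + 4·14 + 25)/6 = 90/6 = 15
te_E = (6 + 4·7 + 8)/6 = 42/6 = 7
te_F = (5 + 4·6 + 7)/6 = 36/6 = 6
te_G = (10 + 4·13 + 16)/6 = 78/6 = 13

Forward pass:
ES_A = 0; EF_A = 7
ES_B = 0; EF_B = 14
ES_C = max(EF_A=7, EF_B=14) = 14; EF_C = 14+6 = 20
ES_D = max(EF_A=7, EF_C=20) = 20; EF_D = 20+15 = 35
ES_E = 14; EF_E = 14+7 = 21
ES_F = 14; EF_F = 14+6 = 20
ES_G = max(EF_A=7, EF_D=35, EF_E=21, EF_F=20) = 35; EF_G = 35+13 = 48
Expected project duration μ = 48 days. Critical path: B → C → D → G.

Backward pass:
LF_G = 48; LS_G = 48−13 = 35
LF_F = LS_G = 35; LS_F = 35−6 = 29
LF_E = LS_G = 35; LS_E = 35−7 = 28
LF_D = LS_G = 35; LS_D = 35−15 = 20
LF_C = LS_D = 20; LS_C = 20−6 = 14
LF_B = min(LS_C=14, LS_E=28, LS_F=29) = 14; LS_B = 14−14 = 0
LF_A = min(LS_C=14, LS_D=20, LS_G=35) = 14; LS_A = 14−7 = 7
Slack_A = LS_A − ES_A = 7 − 0 = 7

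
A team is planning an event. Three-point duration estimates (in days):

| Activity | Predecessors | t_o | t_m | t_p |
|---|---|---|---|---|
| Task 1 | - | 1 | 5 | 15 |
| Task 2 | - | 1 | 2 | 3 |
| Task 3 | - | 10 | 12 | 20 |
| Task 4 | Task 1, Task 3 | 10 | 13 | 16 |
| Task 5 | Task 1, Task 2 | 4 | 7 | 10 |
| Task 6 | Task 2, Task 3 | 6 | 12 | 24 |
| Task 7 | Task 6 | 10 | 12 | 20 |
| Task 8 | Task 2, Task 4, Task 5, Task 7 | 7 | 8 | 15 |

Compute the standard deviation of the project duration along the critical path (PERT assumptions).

4.04 days

te_Task 1 = (1 + 4·5 + 15)/6 = 36/6 = 6; σ²_Task 1 = ((15−1)/6)² = 5.444
te_Task 2 = (1 + 4·2 + 3)/6 = 12/6 = 2; σ²_Task 2 = ((3−1)/6)² = 0.111
te_Task 3 = (10 + 4·12 + 20)/6 = 78/6 = 13; σ²_Task 3 = ((20−10)/6)² = 2.778
te_Task 4 = (10 + 4·13 + 16)/6 = 78/6 = 13; σ²_Task 4 = ((16−10)/6)² = 1.000
te_Task 5 = (4 + 4·7 + 10)/6 = 42/6 = 7; σ²_Task 5 = ((10−4)/6)² = 1.000
te_Task 6 = (6 + 4·12 + 24)/6 = 78/6 = 13; σ²_Task 6 = ((24−6)/6)² = 9.000
te_Task 7 = (10 + 4·12 + 20)/6 = 78/6 = 13; σ²_Task 7 = ((20−10)/6)² = 2.778
te_Task 8 = (7 + 4·8 + 15)/6 = 54/6 = 9; σ²_Task 8 = ((15−7)/6)² = 1.778

Forward pass:
ES_Task 1 = 0; EF_Task 1 = 6
ES_Task 2 = 0; EF_Task 2 = 2
ES_Task 3 = 0; EF_Task 3 = 13
ES_Task 4 = max(EF_Task 1=6, EF_Task 3=13) = 13; EF_Task 4 = 13+13 = 26
ES_Task 5 = max(EF_Task 1=6, EF_Task 2=2) = 6; EF_Task 5 = 6+7 = 13
ES_Task 6 = max(EF_Task 2=2, EF_Task 3=13) = 13; EF_Task 6 = 13+13 = 26
ES_Task 7 = 26; EF_Task 7 = 26+13 = 39
ES_Task 8 = max(EF_Task 2=2, EF_Task 4=26, EF_Task 5=13, EF_Task 7=39) = 39; EF_Task 8 = 39+9 = 48
Expected project duration μ = 48 days. Critical path: Task 3 → Task 6 → Task 7 → Task 8.

Variance along critical path = 2.778 + 9.000 + 2.778 + 1.778 = 16.333
σ = √16.333 = 4.041 days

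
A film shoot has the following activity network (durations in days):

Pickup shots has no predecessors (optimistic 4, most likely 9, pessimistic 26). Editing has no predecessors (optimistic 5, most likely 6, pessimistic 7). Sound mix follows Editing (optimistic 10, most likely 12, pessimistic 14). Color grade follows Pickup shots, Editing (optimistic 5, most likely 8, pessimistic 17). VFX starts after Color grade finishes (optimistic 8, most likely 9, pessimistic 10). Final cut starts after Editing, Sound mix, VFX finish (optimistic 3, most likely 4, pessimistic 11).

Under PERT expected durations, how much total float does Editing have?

te_Pickup shots = (4 + 4·9 + 26)/6 = 66/6 = 11
te_Editing = (5 + 4·6 + 7)/6 = 36/6 = 6
te_Sound mix = (10 + 4·12 + 14)/6 = 72/6 = 12
te_Color grade = (5 + 4·8 + 17)/6 = 54/6 = 9
te_VFX = (8 + 4·9 + 10)/6 = 54/6 = 9
te_Final cut = (3 + 4·4 + 11)/6 = 30/6 = 5

Forward pass:
ES_Pickup shots = 0; EF_Pickup shots = 11
ES_Editing = 0; EF_Editing = 6
ES_Sound mix = 6; EF_Sound mix = 6+12 = 18
ES_Color grade = max(EF_Pickup shots=11, EF_Editing=6) = 11; EF_Color grade = 11+9 = 20
ES_VFX = 20; EF_VFX = 20+9 = 29
ES_Final cut = max(EF_Editing=6, EF_Sound mix=18, EF_VFX=29) = 29; EF_Final cut = 29+5 = 34
Expected project duration μ = 34 days. Critical path: Pickup shots → Color grade → VFX → Final cut.

Backward pass:
LF_Final cut = 34; LS_Final cut = 34−5 = 29
LF_VFX = LS_Final cut = 29; LS_VFX = 29−9 = 20
LF_Color grade = LS_VFX = 20; LS_Color grade = 20−9 = 11
LF_Sound mix = LS_Final cut = 29; LS_Sound mix = 29−12 = 17
LF_Editing = min(LS_Sound mix=17, LS_Color grade=11, LS_Final cut=29) = 11; LS_Editing = 11−6 = 5
LF_Pickup shots = LS_Color grade = 11; LS_Pickup shots = 11−11 = 0
Slack_Editing = LS_Editing − ES_Editing = 5 − 0 = 5

5 days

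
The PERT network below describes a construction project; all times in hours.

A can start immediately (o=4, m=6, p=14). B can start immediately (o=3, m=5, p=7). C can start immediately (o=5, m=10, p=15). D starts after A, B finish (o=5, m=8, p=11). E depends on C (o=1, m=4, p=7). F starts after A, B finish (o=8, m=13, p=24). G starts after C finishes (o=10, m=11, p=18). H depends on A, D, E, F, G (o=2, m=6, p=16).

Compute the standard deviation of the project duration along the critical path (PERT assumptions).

3.16 hours

te_A = (4 + 4·6 + 14)/6 = 42/6 = 7; σ²_A = ((14−4)/6)² = 2.778
te_B = (3 + 4·5 + 7)/6 = 30/6 = 5; σ²_B = ((7−3)/6)² = 0.444
te_C = (5 + 4·10 + 15)/6 = 60/6 = 10; σ²_C = ((15−5)/6)² = 2.778
te_D = (5 + 4·8 + 11)/6 = 48/6 = 8; σ²_D = ((11−5)/6)² = 1.000
te_E = (1 + 4·4 + 7)/6 = 24/6 = 4; σ²_E = ((7−1)/6)² = 1.000
te_F = (8 + 4·13 + 24)/6 = 84/6 = 14; σ²_F = ((24−8)/6)² = 7.111
te_G = (10 + 4·11 + 18)/6 = 72/6 = 12; σ²_G = ((18−10)/6)² = 1.778
te_H = (2 + 4·6 + 16)/6 = 42/6 = 7; σ²_H = ((16−2)/6)² = 5.444

Forward pass:
ES_A = 0; EF_A = 7
ES_B = 0; EF_B = 5
ES_C = 0; EF_C = 10
ES_D = max(EF_A=7, EF_B=5) = 7; EF_D = 7+8 = 15
ES_E = 10; EF_E = 10+4 = 14
ES_F = max(EF_A=7, EF_B=5) = 7; EF_F = 7+14 = 21
ES_G = 10; EF_G = 10+12 = 22
ES_H = max(EF_A=7, EF_D=15, EF_E=14, EF_F=21, EF_G=22) = 22; EF_H = 22+7 = 29
Expected project duration μ = 29 hours. Critical path: C → G → H.

Variance along critical path = 2.778 + 1.778 + 5.444 = 10.000
σ = √10.000 = 3.162 hours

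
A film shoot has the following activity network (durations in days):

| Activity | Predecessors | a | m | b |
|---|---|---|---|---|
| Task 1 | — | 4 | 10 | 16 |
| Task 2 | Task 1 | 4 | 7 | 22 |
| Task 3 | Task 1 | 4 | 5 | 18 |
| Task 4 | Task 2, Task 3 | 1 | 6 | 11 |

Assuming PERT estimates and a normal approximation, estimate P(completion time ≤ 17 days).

te_Task 1 = (4 + 4·10 + 16)/6 = 60/6 = 10; σ²_Task 1 = ((16−4)/6)² = 4.000
te_Task 2 = (4 + 4·7 + 22)/6 = 54/6 = 9; σ²_Task 2 = ((22−4)/6)² = 9.000
te_Task 3 = (4 + 4·5 + 18)/6 = 42/6 = 7; σ²_Task 3 = ((18−4)/6)² = 5.444
te_Task 4 = (1 + 4·6 + 11)/6 = 36/6 = 6; σ²_Task 4 = ((11−1)/6)² = 2.778

Forward pass:
ES_Task 1 = 0; EF_Task 1 = 10
ES_Task 2 = 10; EF_Task 2 = 10+9 = 19
ES_Task 3 = 10; EF_Task 3 = 10+7 = 17
ES_Task 4 = max(EF_Task 2=19, EF_Task 3=17) = 19; EF_Task 4 = 19+6 = 25
Expected project duration μ = 25 days. Critical path: Task 1 → Task 2 → Task 4.

Variance along critical path = 4.000 + 9.000 + 2.778 = 15.778; σ = √15.778 = 3.972 days.
Z = (17 − 25) / 3.972 = -2.014
P(T ≤ 17) = Φ(-2.014) ≈ 0.022

0.022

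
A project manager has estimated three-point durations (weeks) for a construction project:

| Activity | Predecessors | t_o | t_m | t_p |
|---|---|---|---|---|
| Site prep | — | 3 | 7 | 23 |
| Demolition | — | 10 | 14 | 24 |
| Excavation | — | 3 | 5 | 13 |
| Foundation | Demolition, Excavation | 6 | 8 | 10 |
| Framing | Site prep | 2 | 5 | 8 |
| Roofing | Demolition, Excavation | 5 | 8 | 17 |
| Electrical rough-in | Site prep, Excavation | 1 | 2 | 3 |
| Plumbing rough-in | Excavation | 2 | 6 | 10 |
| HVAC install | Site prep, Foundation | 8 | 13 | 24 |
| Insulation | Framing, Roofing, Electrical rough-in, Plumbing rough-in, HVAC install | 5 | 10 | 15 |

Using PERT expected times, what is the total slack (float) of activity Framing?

23 weeks

te_Site prep = (3 + 4·7 + 23)/6 = 54/6 = 9
te_Demolition = (10 + 4·14 + 24)/6 = 90/6 = 15
te_Excavation = (3 + 4·5 + 13)/6 = 36/6 = 6
te_Foundation = (6 + 4·8 + 10)/6 = 48/6 = 8
te_Framing = (2 + 4·5 + 8)/6 = 30/6 = 5
te_Roofing = (5 + 4·8 + 17)/6 = 54/6 = 9
te_Electrical rough-in = (1 + 4·2 + 3)/6 = 12/6 = 2
te_Plumbing rough-in = (2 + 4·6 + 10)/6 = 36/6 = 6
te_HVAC install = (8 + 4·13 + 24)/6 = 84/6 = 14
te_Insulation = (5 + 4·10 + 15)/6 = 60/6 = 10

Forward pass:
ES_Site prep = 0; EF_Site prep = 9
ES_Demolition = 0; EF_Demolition = 15
ES_Excavation = 0; EF_Excavation = 6
ES_Foundation = max(EF_Demolition=15, EF_Excavation=6) = 15; EF_Foundation = 15+8 = 23
ES_Framing = 9; EF_Framing = 9+5 = 14
ES_Roofing = max(EF_Demolition=15, EF_Excavation=6) = 15; EF_Roofing = 15+9 = 24
ES_Electrical rough-in = max(EF_Site prep=9, EF_Excavation=6) = 9; EF_Electrical rough-in = 9+2 = 11
ES_Plumbing rough-in = 6; EF_Plumbing rough-in = 6+6 = 12
ES_HVAC install = max(EF_Site prep=9, EF_Foundation=23) = 23; EF_HVAC install = 23+14 = 37
ES_Insulation = max(EF_Framing=14, EF_Roofing=24, EF_Electrical rough-in=11, EF_Plumbing rough-in=12, EF_HVAC install=37) = 37; EF_Insulation = 37+10 = 47
Expected project duration μ = 47 weeks. Critical path: Demolition → Foundation → HVAC install → Insulation.

Backward pass:
LF_Insulation = 47; LS_Insulation = 47−10 = 37
LF_HVAC install = LS_Insulation = 37; LS_HVAC install = 37−14 = 23
LF_Plumbing rough-in = LS_Insulation = 37; LS_Plumbing rough-in = 37−6 = 31
LF_Electrical rough-in = LS_Insulation = 37; LS_Electrical rough-in = 37−2 = 35
LF_Roofing = LS_Insulation = 37; LS_Roofing = 37−9 = 28
LF_Framing = LS_Insulation = 37; LS_Framing = 37−5 = 32
LF_Foundation = LS_HVAC install = 23; LS_Foundation = 23−8 = 15
LF_Excavation = min(LS_Foundation=15, LS_Roofing=28, LS_Electrical rough-in=35, LS_Plumbing rough-in=31) = 15; LS_Excavation = 15−6 = 9
LF_Demolition = min(LS_Foundation=15, LS_Roofing=28) = 15; LS_Demolition = 15−15 = 0
LF_Site prep = min(LS_Framing=32, LS_Electrical rough-in=35, LS_HVAC install=23) = 23; LS_Site prep = 23−9 = 14
Slack_Framing = LS_Framing − ES_Framing = 32 − 9 = 23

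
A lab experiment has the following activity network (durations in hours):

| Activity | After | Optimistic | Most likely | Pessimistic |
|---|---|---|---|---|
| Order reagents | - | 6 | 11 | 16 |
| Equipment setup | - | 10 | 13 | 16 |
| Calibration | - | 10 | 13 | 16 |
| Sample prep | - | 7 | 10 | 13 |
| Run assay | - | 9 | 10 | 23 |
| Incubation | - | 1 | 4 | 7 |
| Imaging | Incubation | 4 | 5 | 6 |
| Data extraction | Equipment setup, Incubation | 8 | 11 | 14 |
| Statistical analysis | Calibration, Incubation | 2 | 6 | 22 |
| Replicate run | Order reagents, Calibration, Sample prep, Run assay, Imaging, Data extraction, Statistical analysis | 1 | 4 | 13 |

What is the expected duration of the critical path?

te_Order reagents = (6 + 4·11 + 16)/6 = 66/6 = 11
te_Equipment setup = (10 + 4·13 + 16)/6 = 78/6 = 13
te_Calibration = (10 + 4·13 + 16)/6 = 78/6 = 13
te_Sample prep = (7 + 4·10 + 13)/6 = 60/6 = 10
te_Run assay = (9 + 4·10 + 23)/6 = 72/6 = 12
te_Incubation = (1 + 4·4 + 7)/6 = 24/6 = 4
te_Imaging = (4 + 4·5 + 6)/6 = 30/6 = 5
te_Data extraction = (8 + 4·11 + 14)/6 = 66/6 = 11
te_Statistical analysis = (2 + 4·6 + 22)/6 = 48/6 = 8
te_Replicate run = (1 + 4·4 + 13)/6 = 30/6 = 5

Forward pass:
ES_Order reagents = 0; EF_Order reagents = 11
ES_Equipment setup = 0; EF_Equipment setup = 13
ES_Calibration = 0; EF_Calibration = 13
ES_Sample prep = 0; EF_Sample prep = 10
ES_Run assay = 0; EF_Run assay = 12
ES_Incubation = 0; EF_Incubation = 4
ES_Imaging = 4; EF_Imaging = 4+5 = 9
ES_Data extraction = max(EF_Equipment setup=13, EF_Incubation=4) = 13; EF_Data extraction = 13+11 = 24
ES_Statistical analysis = max(EF_Calibration=13, EF_Incubation=4) = 13; EF_Statistical analysis = 13+8 = 21
ES_Replicate run = max(EF_Order reagents=11, EF_Calibration=13, EF_Sample prep=10, EF_Run assay=12, EF_Imaging=9, EF_Data extraction=24, EF_Statistical analysis=21) = 24; EF_Replicate run = 24+5 = 29
Expected project duration μ = 29 hours. Critical path: Equipment setup → Data extraction → Replicate run.

29 hours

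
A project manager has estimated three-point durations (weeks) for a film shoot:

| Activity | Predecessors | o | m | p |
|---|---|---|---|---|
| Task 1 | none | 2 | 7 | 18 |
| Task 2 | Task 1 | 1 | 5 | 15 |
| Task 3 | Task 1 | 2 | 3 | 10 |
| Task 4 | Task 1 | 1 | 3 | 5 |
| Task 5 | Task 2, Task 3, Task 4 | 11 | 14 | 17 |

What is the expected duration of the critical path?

te_Task 1 = (2 + 4·7 + 18)/6 = 48/6 = 8
te_Task 2 = (1 + 4·5 + 15)/6 = 36/6 = 6
te_Task 3 = (2 + 4·3 + 10)/6 = 24/6 = 4
te_Task 4 = (1 + 4·3 + 5)/6 = 18/6 = 3
te_Task 5 = (11 + 4·14 + 17)/6 = 84/6 = 14

Forward pass:
ES_Task 1 = 0; EF_Task 1 = 8
ES_Task 2 = 8; EF_Task 2 = 8+6 = 14
ES_Task 3 = 8; EF_Task 3 = 8+4 = 12
ES_Task 4 = 8; EF_Task 4 = 8+3 = 11
ES_Task 5 = max(EF_Task 2=14, EF_Task 3=12, EF_Task 4=11) = 14; EF_Task 5 = 14+14 = 28
Expected project duration μ = 28 weeks. Critical path: Task 1 → Task 2 → Task 5.

28 weeks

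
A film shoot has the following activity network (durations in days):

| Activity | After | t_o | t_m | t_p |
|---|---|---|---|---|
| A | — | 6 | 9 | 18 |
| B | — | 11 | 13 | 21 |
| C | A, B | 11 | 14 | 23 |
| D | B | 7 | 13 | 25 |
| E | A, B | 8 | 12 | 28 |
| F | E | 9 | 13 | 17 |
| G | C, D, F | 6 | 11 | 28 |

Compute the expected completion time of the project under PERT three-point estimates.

54 days

te_A = (6 + 4·9 + 18)/6 = 60/6 = 10
te_B = (11 + 4·13 + 21)/6 = 84/6 = 14
te_C = (11 + 4·14 + 23)/6 = 90/6 = 15
te_D = (7 + 4·13 + 25)/6 = 84/6 = 14
te_E = (8 + 4·12 + 28)/6 = 84/6 = 14
te_F = (9 + 4·13 + 17)/6 = 78/6 = 13
te_G = (6 + 4·11 + 28)/6 = 78/6 = 13

Forward pass:
ES_A = 0; EF_A = 10
ES_B = 0; EF_B = 14
ES_C = max(EF_A=10, EF_B=14) = 14; EF_C = 14+15 = 29
ES_D = 14; EF_D = 14+14 = 28
ES_E = max(EF_A=10, EF_B=14) = 14; EF_E = 14+14 = 28
ES_F = 28; EF_F = 28+13 = 41
ES_G = max(EF_C=29, EF_D=28, EF_F=41) = 41; EF_G = 41+13 = 54
Expected project duration μ = 54 days. Critical path: B → E → F → G.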